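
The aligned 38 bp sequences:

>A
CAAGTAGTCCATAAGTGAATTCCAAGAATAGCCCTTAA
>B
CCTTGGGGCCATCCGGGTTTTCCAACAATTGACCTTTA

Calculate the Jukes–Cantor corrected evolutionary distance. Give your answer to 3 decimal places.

The sequences differ at 15 of 38 sites, so p = 15/38 ≈ 0.394737.
d = −(3/4) ln(1 − 4p/3) = −0.75 ln(1 − 0.526316) = −0.75 ln(0.473684)
  = −0.75 × (-0.747215) = 0.560411 substitutions/site.

0.560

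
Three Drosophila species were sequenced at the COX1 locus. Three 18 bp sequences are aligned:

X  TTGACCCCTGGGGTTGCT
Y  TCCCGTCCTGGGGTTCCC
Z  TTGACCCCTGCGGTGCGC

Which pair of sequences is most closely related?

X–Y: 7/18 differ, p = 0.389, d = 0.548.
X–Z: 5/18 differ, p = 0.278, d = 0.347.
Y–Z: 8/18 differ, p = 0.444, d = 0.673.
The smallest distance is between X and Z.

X and Z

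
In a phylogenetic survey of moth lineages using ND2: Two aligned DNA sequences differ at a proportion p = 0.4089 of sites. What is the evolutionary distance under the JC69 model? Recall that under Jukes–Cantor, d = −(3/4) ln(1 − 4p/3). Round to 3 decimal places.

d = −(3/4) ln(1 − 4p/3) = −0.75 ln(1 − 0.5452) = −0.75 ln(0.4548)
  = −0.75 × (-0.787898) = 0.590924 substitutions/site.

0.591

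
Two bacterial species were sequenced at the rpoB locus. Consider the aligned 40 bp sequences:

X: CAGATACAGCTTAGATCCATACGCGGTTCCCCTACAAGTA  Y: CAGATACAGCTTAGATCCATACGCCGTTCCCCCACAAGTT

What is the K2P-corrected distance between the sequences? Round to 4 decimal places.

Of 40 sites, 1 differences are transitions and 2 are transversions, so P = 1/40 = 0.025 and Q = 2/40 = 0.05.
Under the Kimura two-parameter model, d = −½ ln(1 − 2P − Q) − ¼ ln(1 − 2Q).
1 − 2P − Q = 0.9, giving −½ ln(0.9) = 0.052680.
1 − 2Q = 0.9, giving −¼ ln(0.9) = 0.026340.
d = 0.052680 + 0.026340 = 0.079020.

0.0790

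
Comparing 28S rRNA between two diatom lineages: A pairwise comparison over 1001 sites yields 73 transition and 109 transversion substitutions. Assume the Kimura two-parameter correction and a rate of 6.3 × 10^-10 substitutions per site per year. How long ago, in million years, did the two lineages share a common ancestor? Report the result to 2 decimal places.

165.41

P = 73/1001 ≈ 0.072927 and Q = 109/1001 ≈ 0.108891.
Under the Kimura two-parameter model, d = −½ ln(1 − 2P − Q) − ¼ ln(1 − 2Q).
1 − 2P − Q = 0.745255, giving −½ ln(0.745255) = 0.147014.
1 − 2Q = 0.782218, giving −¼ ln(0.782218) = 0.061405.
d = 0.147014 + 0.061405 = 0.208419.
Under a molecular clock d = 2μt, so t = d/(2μ) = 0.208419 / (2 × 6.3 × 10^-10) = 165.41 million years.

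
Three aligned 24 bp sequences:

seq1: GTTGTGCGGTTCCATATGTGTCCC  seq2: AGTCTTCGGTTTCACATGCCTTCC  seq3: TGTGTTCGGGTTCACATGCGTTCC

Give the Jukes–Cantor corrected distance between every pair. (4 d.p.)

d(seq1,seq2) = 0.5199, d(seq1,seq3) = 0.4408, d(seq2,seq3) = 0.1885

seq1–seq2: 9/24 sites differ → p = 0.375, d = −0.75 ln(1 − 0.5) = 0.519860 ≈ 0.5199.
seq1–seq3: 8/24 sites differ → p ≈ 0.333333, d = −0.75 ln(1 − 0.444444) = 0.440839 ≈ 0.4408.
seq2–seq3: 4/24 sites differ → p ≈ 0.166667, d = −0.75 ln(1 − 0.222223) = 0.188487 ≈ 0.1885.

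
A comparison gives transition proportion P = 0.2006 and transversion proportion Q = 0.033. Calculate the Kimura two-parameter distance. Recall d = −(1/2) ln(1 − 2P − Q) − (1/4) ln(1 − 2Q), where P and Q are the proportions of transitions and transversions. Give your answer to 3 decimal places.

0.302

Under the Kimura two-parameter model, d = −½ ln(1 − 2P − Q) − ¼ ln(1 − 2Q).
1 − 2P − Q = 0.5658, giving −½ ln(0.5658) = 0.284757.
1 − 2Q = 0.934, giving −¼ ln(0.934) = 0.017070.
d = 0.284757 + 0.017070 = 0.301827.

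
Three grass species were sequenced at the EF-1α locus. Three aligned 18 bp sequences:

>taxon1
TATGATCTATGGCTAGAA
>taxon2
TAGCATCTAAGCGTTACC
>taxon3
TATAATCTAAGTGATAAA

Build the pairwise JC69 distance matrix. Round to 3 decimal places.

d(taxon1,taxon2) = 0.824, d(taxon1,taxon3) = 0.548, d(taxon2,taxon3) = 0.441

taxon1–taxon2: 9/18 sites differ → p = 0.5, d = −0.75 ln(1 − 0.666667) = 0.823960 ≈ 0.824.
taxon1–taxon3: 7/18 sites differ → p ≈ 0.388889, d = −0.75 ln(1 − 0.518519) = 0.548166 ≈ 0.548.
taxon2–taxon3: 6/18 sites differ → p ≈ 0.333333, d = −0.75 ln(1 − 0.444444) = 0.440839 ≈ 0.441.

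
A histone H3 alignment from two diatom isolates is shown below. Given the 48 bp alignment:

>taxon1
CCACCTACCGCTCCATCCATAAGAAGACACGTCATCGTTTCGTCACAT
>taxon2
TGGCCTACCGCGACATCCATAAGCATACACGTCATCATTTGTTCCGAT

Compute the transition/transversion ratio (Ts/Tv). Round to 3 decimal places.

0.333

Transitions are A↔G and C↔T; transversions are all other mismatches.
Transitions: 3. Transversions: 9.
R = 3/9 = 0.333333… ≈ 0.333 (to 3 d.p.).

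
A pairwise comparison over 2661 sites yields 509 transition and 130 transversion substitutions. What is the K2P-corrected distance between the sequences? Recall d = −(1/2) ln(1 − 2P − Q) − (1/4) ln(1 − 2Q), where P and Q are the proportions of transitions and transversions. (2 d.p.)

0.31

P = 509/2661 ≈ 0.191281 and Q = 130/2661 ≈ 0.048854.
Under the Kimura two-parameter model, d = −½ ln(1 − 2P − Q) − ¼ ln(1 − 2Q).
1 − 2P − Q = 0.568584, giving −½ ln(0.568584) = 0.282303.
1 − 2Q = 0.902292, giving −¼ ln(0.902292) = 0.025704.
d = 0.282303 + 0.025704 = 0.308007.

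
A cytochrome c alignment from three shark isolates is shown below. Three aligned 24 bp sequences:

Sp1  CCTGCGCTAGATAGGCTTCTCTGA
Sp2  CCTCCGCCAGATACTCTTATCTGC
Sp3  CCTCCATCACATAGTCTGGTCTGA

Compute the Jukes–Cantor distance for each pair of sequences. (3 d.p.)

Sp1–Sp2: 6/24 sites differ → p = 0.25, d = −0.75 ln(1 − 0.333333) = 0.304098 ≈ 0.304.
Sp1–Sp3: 8/24 sites differ → p ≈ 0.333333, d = −0.75 ln(1 − 0.444444) = 0.440839 ≈ 0.441.
Sp2–Sp3: 7/24 sites differ → p ≈ 0.291667, d = −0.75 ln(1 − 0.388889) = 0.369358 ≈ 0.369.

d(Sp1,Sp2) = 0.304, d(Sp1,Sp3) = 0.441, d(Sp2,Sp3) = 0.369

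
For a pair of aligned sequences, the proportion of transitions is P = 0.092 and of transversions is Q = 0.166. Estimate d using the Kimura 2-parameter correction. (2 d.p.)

Under the Kimura two-parameter model, d = −½ ln(1 − 2P − Q) − ¼ ln(1 − 2Q).
1 − 2P − Q = 0.65, giving −½ ln(0.65) = 0.215391.
1 − 2Q = 0.668, giving −¼ ln(0.668) = 0.100867.
d = 0.215391 + 0.100867 = 0.316258.

0.32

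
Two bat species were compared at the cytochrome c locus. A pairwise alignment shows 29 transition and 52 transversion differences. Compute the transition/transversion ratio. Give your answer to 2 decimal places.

0.56

R = 29/52 = 0.557692… ≈ 0.56 (to 2 d.p.).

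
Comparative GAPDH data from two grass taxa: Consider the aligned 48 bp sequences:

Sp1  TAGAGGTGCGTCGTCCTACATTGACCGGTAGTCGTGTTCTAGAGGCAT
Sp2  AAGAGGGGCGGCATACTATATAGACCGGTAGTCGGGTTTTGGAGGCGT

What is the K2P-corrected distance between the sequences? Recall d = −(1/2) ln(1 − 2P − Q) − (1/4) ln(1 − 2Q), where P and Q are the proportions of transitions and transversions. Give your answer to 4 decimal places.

Of 48 sites, 5 differences are transitions and 6 are transversions, so P = 5/48 ≈ 0.104167 and Q = 6/48 = 0.125.
Under the Kimura two-parameter model, d = −½ ln(1 − 2P − Q) − ¼ ln(1 − 2Q).
1 − 2P − Q = 0.666666, giving −½ ln(0.666666) = 0.202733.
1 − 2Q = 0.75, giving −¼ ln(0.75) = 0.071921.
d = 0.202733 + 0.071921 = 0.274654.

0.2747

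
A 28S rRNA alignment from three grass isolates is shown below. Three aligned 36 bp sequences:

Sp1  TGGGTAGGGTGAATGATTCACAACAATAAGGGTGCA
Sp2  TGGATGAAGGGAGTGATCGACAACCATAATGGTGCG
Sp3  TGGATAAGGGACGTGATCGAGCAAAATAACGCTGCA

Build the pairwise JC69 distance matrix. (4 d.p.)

d(Sp1,Sp2) = 0.3924, d(Sp1,Sp3) = 0.4926, d(Sp2,Sp3) = 0.3924

Sp1–Sp2: 11/36 sites differ → p ≈ 0.305556, d = −0.75 ln(1 − 0.407408) = 0.392437 ≈ 0.3924.
Sp1–Sp3: 13/36 sites differ → p ≈ 0.361111, d = −0.75 ln(1 − 0.481481) = 0.492584 ≈ 0.4926.
Sp2–Sp3: 11/36 sites differ → p ≈ 0.305556, d = −0.75 ln(1 − 0.407408) = 0.392437 ≈ 0.3924.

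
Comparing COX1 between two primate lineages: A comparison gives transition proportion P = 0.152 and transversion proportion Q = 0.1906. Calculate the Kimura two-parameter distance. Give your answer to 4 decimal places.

Under the Kimura two-parameter model, d = −½ ln(1 − 2P − Q) − ¼ ln(1 − 2Q).
1 − 2P − Q = 0.5054, giving −½ ln(0.5054) = 0.341203.
1 − 2Q = 0.6188, giving −¼ ln(0.6188) = 0.119993.
d = 0.341203 + 0.119993 = 0.461196.

0.4612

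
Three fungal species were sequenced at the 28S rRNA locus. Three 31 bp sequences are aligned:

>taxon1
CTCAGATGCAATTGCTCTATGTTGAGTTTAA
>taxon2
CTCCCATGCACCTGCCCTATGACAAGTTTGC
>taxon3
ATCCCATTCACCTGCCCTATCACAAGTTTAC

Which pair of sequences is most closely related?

taxon1–taxon2: 10/31 differ, p = 0.323, d = 0.422.
taxon1–taxon3: 12/31 differ, p = 0.387, d = 0.544.
taxon2–taxon3: 4/31 differ, p = 0.129, d = 0.142.
The smallest distance is between taxon2 and taxon3.

taxon2 and taxon3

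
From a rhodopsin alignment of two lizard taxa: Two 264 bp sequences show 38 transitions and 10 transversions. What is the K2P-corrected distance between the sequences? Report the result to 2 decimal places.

P = 38/264 ≈ 0.143939 and Q = 10/264 ≈ 0.037879.
Under the Kimura two-parameter model, d = −½ ln(1 − 2P − Q) − ¼ ln(1 − 2Q).
1 − 2P − Q = 0.674243, giving −½ ln(0.674243) = 0.197082.
1 − 2Q = 0.924242, giving −¼ ln(0.924242) = 0.019695.
d = 0.197082 + 0.019695 = 0.216777.

0.22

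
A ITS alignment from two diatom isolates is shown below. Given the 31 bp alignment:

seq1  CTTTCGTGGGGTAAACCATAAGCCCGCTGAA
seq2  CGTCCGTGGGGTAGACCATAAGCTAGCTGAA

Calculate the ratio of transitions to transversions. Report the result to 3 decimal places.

1.500

Transitions are A↔G and C↔T; transversions are all other mismatches.
Transitions: 3. Transversions: 2.
R = 3/2 = 1.500.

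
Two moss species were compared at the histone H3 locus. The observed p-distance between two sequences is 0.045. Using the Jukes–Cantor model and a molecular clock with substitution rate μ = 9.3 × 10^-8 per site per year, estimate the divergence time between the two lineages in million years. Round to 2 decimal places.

d = −(3/4) ln(1 − 4p/3) = −0.75 ln(1 − 0.06) = −0.75 ln(0.94)
  = −0.75 × (-0.061875) = 0.046406 substitutions/site.
Under a molecular clock d = 2μt, so t = d/(2μ) = 0.046406 / (2 × 9.3 × 10^-8) = 0.25 million years.

0.25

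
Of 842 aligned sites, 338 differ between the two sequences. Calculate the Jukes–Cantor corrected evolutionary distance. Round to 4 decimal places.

p = 338/842 ≈ 0.401425.
d = −(3/4) ln(1 − 4p/3) = −0.75 ln(1 − 0.535233) = −0.75 ln(0.464767)
  = −0.75 × (-0.766219) = 0.574664 substitutions/site.

0.5747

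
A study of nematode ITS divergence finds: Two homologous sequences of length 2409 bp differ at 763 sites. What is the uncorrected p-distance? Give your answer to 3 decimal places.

p = 763/2409 = 0.316728… ≈ 0.317 (to 3 d.p.).

0.317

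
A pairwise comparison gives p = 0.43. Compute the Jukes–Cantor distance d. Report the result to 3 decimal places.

d = −(3/4) ln(1 − 4p/3) = −0.75 ln(1 − 0.573333) = −0.75 ln(0.426667)
  = −0.75 × (-0.851751) = 0.638813 substitutions/site.

0.639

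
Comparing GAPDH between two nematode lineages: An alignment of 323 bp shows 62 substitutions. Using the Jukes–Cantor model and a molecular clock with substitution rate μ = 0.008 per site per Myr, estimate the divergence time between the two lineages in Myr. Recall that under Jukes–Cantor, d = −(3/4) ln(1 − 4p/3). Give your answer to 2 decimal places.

p = 62/323 ≈ 0.19195.
d = −(3/4) ln(1 − 4p/3) = −0.75 ln(1 − 0.255933) = −0.75 ln(0.744067)
  = −0.75 × (-0.295624) = 0.221718 substitutions/site.
Under a molecular clock d = 2μt, so t = d/(2μ) = 0.221718 / (2 × 0.008) = 13.86 Myr.

13.86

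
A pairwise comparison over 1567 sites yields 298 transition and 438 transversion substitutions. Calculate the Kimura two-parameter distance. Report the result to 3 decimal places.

0.744

P = 298/1567 ≈ 0.190172 and Q = 438/1567 ≈ 0.279515.
Under the Kimura two-parameter model, d = −½ ln(1 − 2P − Q) − ¼ ln(1 − 2Q).
1 − 2P − Q = 0.340141, giving −½ ln(0.340141) = 0.539198.
1 − 2Q = 0.44097, giving −¼ ln(0.44097) = 0.204695.
d = 0.539198 + 0.204695 = 0.743893.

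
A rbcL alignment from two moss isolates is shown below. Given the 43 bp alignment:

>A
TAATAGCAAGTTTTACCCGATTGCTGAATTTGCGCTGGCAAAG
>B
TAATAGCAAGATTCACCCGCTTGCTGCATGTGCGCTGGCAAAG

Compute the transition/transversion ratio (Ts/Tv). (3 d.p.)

Transitions are A↔G and C↔T; transversions are all other mismatches.
Transitions: 1. Transversions: 4.
R = 1/4 = 0.250.

0.250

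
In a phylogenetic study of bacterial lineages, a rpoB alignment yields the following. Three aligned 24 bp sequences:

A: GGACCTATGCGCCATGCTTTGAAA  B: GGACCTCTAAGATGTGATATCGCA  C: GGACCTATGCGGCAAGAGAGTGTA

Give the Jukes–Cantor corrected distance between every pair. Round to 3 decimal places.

d(A,B) = 0.708, d(A,C) = 0.520, d(B,C) = 0.708

A–B: 11/24 sites differ → p ≈ 0.458333, d = −0.75 ln(1 − 0.611111) = 0.708346 ≈ 0.708.
A–C: 9/24 sites differ → p = 0.375, d = −0.75 ln(1 − 0.5) = 0.519860 ≈ 0.520.
B–C: 11/24 sites differ → p ≈ 0.458333, d = −0.75 ln(1 − 0.611111) = 0.708346 ≈ 0.708.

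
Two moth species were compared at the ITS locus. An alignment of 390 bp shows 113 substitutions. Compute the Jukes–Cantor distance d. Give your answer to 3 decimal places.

0.366

p = 113/390 ≈ 0.289744.
d = −(3/4) ln(1 − 4p/3) = −0.75 ln(1 − 0.386325) = −0.75 ln(0.613675)
  = −0.75 × (-0.488290) = 0.366218 substitutions/site.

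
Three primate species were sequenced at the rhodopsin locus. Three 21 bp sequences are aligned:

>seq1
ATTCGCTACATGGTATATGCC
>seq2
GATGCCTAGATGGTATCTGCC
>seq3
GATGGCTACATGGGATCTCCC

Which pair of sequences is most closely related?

seq2 and seq3

seq1–seq2: 6/21 differ, p = 0.286, d = 0.360.
seq1–seq3: 6/21 differ, p = 0.286, d = 0.360.
seq2–seq3: 4/21 differ, p = 0.190, d = 0.220.
The smallest distance is between seq2 and seq3.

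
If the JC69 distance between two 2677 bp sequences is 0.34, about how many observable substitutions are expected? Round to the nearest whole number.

Invert JC69: p = (3/4)(1 − e^(−4d/3)) = 0.75 × (1 − e^(-0.453333)) = 0.75 × (1 − 0.635506) = 0.273371.
Expected differing sites = pL ≈ 0.273371 × 2677 = 731.814167 ≈ 732.

732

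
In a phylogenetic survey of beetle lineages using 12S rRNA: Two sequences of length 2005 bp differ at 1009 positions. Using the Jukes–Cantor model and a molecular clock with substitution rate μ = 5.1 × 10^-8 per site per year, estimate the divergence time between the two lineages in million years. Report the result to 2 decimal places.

8.17

p = 1009/2005 ≈ 0.503242.
d = −(3/4) ln(1 − 4p/3) = −0.75 ln(1 − 0.670989) = −0.75 ln(0.329011)
  = −0.75 × (-1.111664) = 0.833748 substitutions/site.
Under a molecular clock d = 2μt, so t = d/(2μ) = 0.833748 / (2 × 5.1 × 10^-8) = 8.17 million years.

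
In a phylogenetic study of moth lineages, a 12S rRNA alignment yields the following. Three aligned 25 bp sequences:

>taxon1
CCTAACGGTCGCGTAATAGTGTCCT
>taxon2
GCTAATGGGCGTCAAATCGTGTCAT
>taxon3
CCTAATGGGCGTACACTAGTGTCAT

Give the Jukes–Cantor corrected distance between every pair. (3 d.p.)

taxon1–taxon2: 8/25 sites differ → p = 0.32, d = −0.75 ln(1 − 0.426667) = 0.417216 ≈ 0.417.
taxon1–taxon3: 7/25 sites differ → p = 0.28, d = −0.75 ln(1 − 0.373333) = 0.350505 ≈ 0.351.
taxon2–taxon3: 5/25 sites differ → p = 0.2, d = −0.75 ln(1 − 0.266667) = 0.232617 ≈ 0.233.

d(taxon1,taxon2) = 0.417, d(taxon1,taxon3) = 0.351, d(taxon2,taxon3) = 0.233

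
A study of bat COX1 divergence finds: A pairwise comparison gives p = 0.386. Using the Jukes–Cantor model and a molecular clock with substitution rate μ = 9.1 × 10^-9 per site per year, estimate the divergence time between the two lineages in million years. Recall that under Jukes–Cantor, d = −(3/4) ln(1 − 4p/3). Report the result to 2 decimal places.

d = −(3/4) ln(1 − 4p/3) = −0.75 ln(1 − 0.514667) = −0.75 ln(0.485333)
  = −0.75 × (-0.722920) = 0.542190 substitutions/site.
Under a molecular clock d = 2μt, so t = d/(2μ) = 0.542190 / (2 × 9.1 × 10^-9) = 29.79 million years.

29.79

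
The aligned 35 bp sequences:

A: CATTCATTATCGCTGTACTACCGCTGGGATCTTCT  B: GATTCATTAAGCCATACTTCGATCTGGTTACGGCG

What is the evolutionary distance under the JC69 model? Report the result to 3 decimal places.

0.965

The sequences differ at 19 of 35 sites, so p = 19/35 ≈ 0.542857.
d = −(3/4) ln(1 − 4p/3) = −0.75 ln(1 − 0.723809) = −0.75 ln(0.276191)
  = −0.75 × (-1.286663) = 0.964997 substitutions/site.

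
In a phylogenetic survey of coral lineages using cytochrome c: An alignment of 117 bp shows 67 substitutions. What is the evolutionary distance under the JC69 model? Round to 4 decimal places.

p = 67/117 ≈ 0.57265.
d = −(3/4) ln(1 − 4p/3) = −0.75 ln(1 − 0.763533) = −0.75 ln(0.236467)
  = −0.75 × (-1.441947) = 1.081460 substitutions/site.

1.0815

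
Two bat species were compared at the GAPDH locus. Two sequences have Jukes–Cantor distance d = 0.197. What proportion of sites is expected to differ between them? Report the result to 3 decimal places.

0.173

p = (3/4)(1 − e^(−4d/3)) = 0.75 × (1 − e^(-0.262667)) = 0.75 × (1 − 0.768998) = 0.173252.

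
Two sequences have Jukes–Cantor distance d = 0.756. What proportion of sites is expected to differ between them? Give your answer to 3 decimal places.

0.476

p = (3/4)(1 − e^(−4d/3)) = 0.75 × (1 − e^(-1.008)) = 0.75 × (1 − 0.364948) = 0.476289.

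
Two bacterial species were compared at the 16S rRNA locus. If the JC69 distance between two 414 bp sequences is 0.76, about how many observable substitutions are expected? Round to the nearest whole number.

198

Invert JC69: p = (3/4)(1 − e^(−4d/3)) = 0.75 × (1 − e^(-1.013333)) = 0.75 × (1 − 0.363007) = 0.477745.
Expected differing sites = pL ≈ 0.477745 × 414 = 197.78643 ≈ 198.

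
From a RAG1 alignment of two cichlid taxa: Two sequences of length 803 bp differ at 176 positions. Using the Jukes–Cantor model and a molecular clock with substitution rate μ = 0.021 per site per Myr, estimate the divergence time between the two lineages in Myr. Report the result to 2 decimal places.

p = 176/803 ≈ 0.219178.
d = −(3/4) ln(1 − 4p/3) = −0.75 ln(1 − 0.292237) = −0.75 ln(0.707763)
  = −0.75 × (-0.345646) = 0.259235 substitutions/site.
Under a molecular clock d = 2μt, so t = d/(2μ) = 0.259235 / (2 × 0.021) = 6.17 Myr.

6.17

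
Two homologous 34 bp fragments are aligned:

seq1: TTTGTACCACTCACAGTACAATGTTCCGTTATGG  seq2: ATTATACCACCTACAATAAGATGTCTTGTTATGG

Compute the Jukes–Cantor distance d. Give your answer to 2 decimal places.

The sequences differ at 10 of 34 sites (1, 4, 11, 12, 16, 19, 20, 25, 26, 27), so p = 10/34 ≈ 0.294118.
d = −(3/4) ln(1 − 4p/3) = −0.75 ln(1 − 0.392157) = −0.75 ln(0.607843)
  = −0.75 × (-0.497839) = 0.373379 substitutions/site.

0.37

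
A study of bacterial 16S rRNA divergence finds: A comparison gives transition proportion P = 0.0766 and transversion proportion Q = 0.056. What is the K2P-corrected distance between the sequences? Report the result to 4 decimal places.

0.1471

Under the Kimura two-parameter model, d = −½ ln(1 − 2P − Q) − ¼ ln(1 − 2Q).
1 − 2P − Q = 0.7908, giving −½ ln(0.7908) = 0.117355.
1 − 2Q = 0.888, giving −¼ ln(0.888) = 0.029696.
d = 0.117355 + 0.029696 = 0.147051.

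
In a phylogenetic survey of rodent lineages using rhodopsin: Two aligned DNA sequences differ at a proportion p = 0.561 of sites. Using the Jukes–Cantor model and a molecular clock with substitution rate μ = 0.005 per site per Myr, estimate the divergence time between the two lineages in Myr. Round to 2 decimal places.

103.37

d = −(3/4) ln(1 − 4p/3) = −0.75 ln(1 − 0.748) = −0.75 ln(0.252)
  = −0.75 × (-1.378326) = 1.033745 substitutions/site.
Under a molecular clock d = 2μt, so t = d/(2μ) = 1.033745 / (2 × 0.005) = 103.37 Myr.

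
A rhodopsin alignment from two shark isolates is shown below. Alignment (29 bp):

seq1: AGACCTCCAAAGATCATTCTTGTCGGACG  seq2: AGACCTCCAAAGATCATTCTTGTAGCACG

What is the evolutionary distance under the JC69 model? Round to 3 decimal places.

The sequences differ at 2 of 29 sites (24, 26), so p = 2/29 ≈ 0.068966.
d = −(3/4) ln(1 − 4p/3) = −0.75 ln(1 − 0.091955) = −0.75 ln(0.908045)
  = −0.75 × (-0.096461) = 0.072346 substitutions/site.

0.072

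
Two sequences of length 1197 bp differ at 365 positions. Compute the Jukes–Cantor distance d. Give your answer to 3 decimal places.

0.391

p = 365/1197 ≈ 0.304929.
d = −(3/4) ln(1 − 4p/3) = −0.75 ln(1 − 0.406572) = −0.75 ln(0.593428)
  = −0.75 × (-0.521839) = 0.391379 substitutions/site.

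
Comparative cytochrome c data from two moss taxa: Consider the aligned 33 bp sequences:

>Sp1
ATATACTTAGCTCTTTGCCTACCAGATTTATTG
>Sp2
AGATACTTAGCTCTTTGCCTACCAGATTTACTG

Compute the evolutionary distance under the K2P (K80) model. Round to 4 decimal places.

0.0633

Of 33 sites, 1 differences are transitions and 1 are transversions, so P = 1/33 ≈ 0.030303 and Q = 1/33 ≈ 0.030303.
Under the Kimura two-parameter model, d = −½ ln(1 − 2P − Q) − ¼ ln(1 − 2Q).
1 − 2P − Q = 0.909091, giving −½ ln(0.909091) = 0.047655.
1 − 2Q = 0.939394, giving −¼ ln(0.939394) = 0.015630.
d = 0.047655 + 0.015630 = 0.063285.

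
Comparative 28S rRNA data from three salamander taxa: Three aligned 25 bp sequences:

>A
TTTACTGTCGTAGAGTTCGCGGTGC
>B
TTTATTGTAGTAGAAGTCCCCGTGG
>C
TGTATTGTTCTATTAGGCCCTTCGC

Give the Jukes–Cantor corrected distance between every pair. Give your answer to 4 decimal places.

d(A,B) = 0.3505, d(A,C) = 0.8865, d(B,C) = 0.5716

A–B: 7/25 sites differ → p = 0.28, d = −0.75 ln(1 − 0.373333) = 0.350505 ≈ 0.3505.
A–C: 13/25 sites differ → p = 0.52, d = −0.75 ln(1 − 0.693333) = 0.886495 ≈ 0.8865.
B–C: 10/25 sites differ → p = 0.4, d = −0.75 ln(1 − 0.533333) = 0.571605 ≈ 0.5716.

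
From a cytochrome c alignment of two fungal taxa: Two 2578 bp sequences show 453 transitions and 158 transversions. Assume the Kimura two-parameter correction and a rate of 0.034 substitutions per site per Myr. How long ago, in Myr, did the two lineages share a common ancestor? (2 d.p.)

4.39

P = 453/2578 ≈ 0.175718 and Q = 158/2578 ≈ 0.061288.
Under the Kimura two-parameter model, d = −½ ln(1 − 2P − Q) − ¼ ln(1 − 2Q).
1 − 2P − Q = 0.587276, giving −½ ln(0.587276) = 0.266130.
1 − 2Q = 0.877424, giving −¼ ln(0.877424) = 0.032691.
d = 0.266130 + 0.032691 = 0.298821.
Under a molecular clock d = 2μt, so t = d/(2μ) = 0.298821 / (2 × 0.034) = 4.39 Myr.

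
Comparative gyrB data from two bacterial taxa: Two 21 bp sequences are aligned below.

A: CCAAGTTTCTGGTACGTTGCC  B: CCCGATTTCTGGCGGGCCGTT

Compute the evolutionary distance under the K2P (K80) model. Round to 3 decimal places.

1.026

Of 21 sites, 8 differences are transitions and 2 are transversions, so P = 8/21 ≈ 0.380952 and Q = 2/21 ≈ 0.095238.
Under the Kimura two-parameter model, d = −½ ln(1 − 2P − Q) − ¼ ln(1 − 2Q).
1 − 2P − Q = 0.142858, giving −½ ln(0.142858) = 0.972952.
1 − 2Q = 0.809524, giving −¼ ln(0.809524) = 0.052827.
d = 0.972952 + 0.052827 = 1.025779.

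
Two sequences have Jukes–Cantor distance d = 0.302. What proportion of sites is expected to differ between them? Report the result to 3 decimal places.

0.249

p = (3/4)(1 − e^(−4d/3)) = 0.75 × (1 − e^(-0.402667)) = 0.75 × (1 − 0.668535) = 0.248599.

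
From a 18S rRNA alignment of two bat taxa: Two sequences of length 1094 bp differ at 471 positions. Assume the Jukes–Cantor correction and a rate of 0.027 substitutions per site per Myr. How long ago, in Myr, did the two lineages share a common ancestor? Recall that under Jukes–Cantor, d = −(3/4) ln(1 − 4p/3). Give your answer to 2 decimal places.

p = 471/1094 ≈ 0.43053.
d = −(3/4) ln(1 − 4p/3) = −0.75 ln(1 − 0.57404) = −0.75 ln(0.42596)
  = −0.75 × (-0.853410) = 0.640058 substitutions/site.
Under a molecular clock d = 2μt, so t = d/(2μ) = 0.640058 / (2 × 0.027) = 11.85 Myr.

11.85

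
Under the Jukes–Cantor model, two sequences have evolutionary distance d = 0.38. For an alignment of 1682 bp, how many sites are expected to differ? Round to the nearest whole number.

501

Invert JC69: p = (3/4)(1 − e^(−4d/3)) = 0.75 × (1 − e^(-0.506667)) = 0.75 × (1 − 0.602500) = 0.298125.
Expected differing sites = pL ≈ 0.298125 × 1682 = 501.44625 ≈ 501.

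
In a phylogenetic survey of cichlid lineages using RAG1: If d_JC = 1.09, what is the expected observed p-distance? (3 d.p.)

p = (3/4)(1 − e^(−4d/3)) = 0.75 × (1 − e^(-1.453333)) = 0.75 × (1 − 0.233790) = 0.574658.

0.575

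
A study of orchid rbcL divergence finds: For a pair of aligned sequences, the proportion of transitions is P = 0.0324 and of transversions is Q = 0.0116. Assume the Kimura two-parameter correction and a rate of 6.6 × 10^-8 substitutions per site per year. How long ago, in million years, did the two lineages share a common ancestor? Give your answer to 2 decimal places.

Under the Kimura two-parameter model, d = −½ ln(1 − 2P − Q) − ¼ ln(1 − 2Q).
1 − 2P − Q = 0.9236, giving −½ ln(0.9236) = 0.039738.
1 − 2Q = 0.9768, giving −¼ ln(0.9768) = 0.005868.
d = 0.039738 + 0.005868 = 0.045606.
Under a molecular clock d = 2μt, so t = d/(2μ) = 0.045606 / (2 × 6.6 × 10^-8) = 0.35 million years.

0.35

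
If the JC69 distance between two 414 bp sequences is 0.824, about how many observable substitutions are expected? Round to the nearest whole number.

Invert JC69: p = (3/4)(1 − e^(−4d/3)) = 0.75 × (1 − e^(-1.098667)) = 0.75 × (1 − 0.333315) = 0.500014.
Expected differing sites = pL ≈ 0.500014 × 414 = 207.005796 ≈ 207.

207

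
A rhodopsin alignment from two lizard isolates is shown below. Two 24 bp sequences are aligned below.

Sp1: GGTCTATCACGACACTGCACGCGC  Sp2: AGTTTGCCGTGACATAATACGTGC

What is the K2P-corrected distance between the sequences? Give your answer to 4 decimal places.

1.0615

Of 24 sites, 10 differences are transitions and 1 are transversions, so P = 10/24 ≈ 0.416667 and Q = 1/24 ≈ 0.041667.
Under the Kimura two-parameter model, d = −½ ln(1 − 2P − Q) − ¼ ln(1 − 2Q).
1 − 2P − Q = 0.124999, giving −½ ln(0.124999) = 1.039725.
1 − 2Q = 0.916666, giving −¼ ln(0.916666) = 0.021753.
d = 1.039725 + 0.021753 = 1.061478.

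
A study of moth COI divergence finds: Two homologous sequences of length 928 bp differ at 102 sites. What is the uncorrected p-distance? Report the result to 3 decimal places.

0.110

p = 102/928 = 0.109913… ≈ 0.110 (to 3 d.p.).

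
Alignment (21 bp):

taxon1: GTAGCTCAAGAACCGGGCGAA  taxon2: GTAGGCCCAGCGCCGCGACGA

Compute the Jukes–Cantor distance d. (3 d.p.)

The sequences differ at 9 of 21 sites (5, 6, 8, 11, 12, 16, 18, 19, 20), so p = 9/21 ≈ 0.428571.
d = −(3/4) ln(1 − 4p/3) = −0.75 ln(1 − 0.571428) = −0.75 ln(0.428572)
  = −0.75 × (-0.847297) = 0.635473 substitutions/site.

0.635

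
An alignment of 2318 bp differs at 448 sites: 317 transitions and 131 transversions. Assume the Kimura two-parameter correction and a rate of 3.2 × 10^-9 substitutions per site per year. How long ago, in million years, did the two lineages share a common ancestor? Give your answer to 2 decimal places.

P = 317/2318 ≈ 0.136756 and Q = 131/2318 ≈ 0.056514.
Under the Kimura two-parameter model, d = −½ ln(1 − 2P − Q) − ¼ ln(1 − 2Q).
1 − 2P − Q = 0.669974, giving −½ ln(0.669974) = 0.200258.
1 − 2Q = 0.886972, giving −¼ ln(0.886972) = 0.029985.
d = 0.200258 + 0.029985 = 0.230243.
Under a molecular clock d = 2μt, so t = d/(2μ) = 0.230243 / (2 × 3.2 × 10^-9) = 35.98 million years.

35.98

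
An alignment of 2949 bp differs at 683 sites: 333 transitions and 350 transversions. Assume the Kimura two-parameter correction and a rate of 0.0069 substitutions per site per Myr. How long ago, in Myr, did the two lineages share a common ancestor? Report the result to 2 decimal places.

P = 333/2949 ≈ 0.11292 and Q = 350/2949 ≈ 0.118684.
Under the Kimura two-parameter model, d = −½ ln(1 − 2P − Q) − ¼ ln(1 − 2Q).
1 − 2P − Q = 0.655476, giving −½ ln(0.655476) = 0.211197.
1 − 2Q = 0.762632, giving −¼ ln(0.762632) = 0.067745.
d = 0.211197 + 0.067745 = 0.278942.
Under a molecular clock d = 2μt, so t = d/(2μ) = 0.278942 / (2 × 0.0069) = 20.21 Myr.

20.21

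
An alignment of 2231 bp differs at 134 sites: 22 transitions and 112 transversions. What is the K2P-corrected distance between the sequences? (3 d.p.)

0.063

P = 22/2231 ≈ 0.009861 and Q = 112/2231 ≈ 0.050202.
Under the Kimura two-parameter model, d = −½ ln(1 − 2P − Q) − ¼ ln(1 − 2Q).
1 − 2P − Q = 0.930076, giving −½ ln(0.930076) = 0.036244.
1 − 2Q = 0.899596, giving −¼ ln(0.899596) = 0.026452.
d = 0.036244 + 0.026452 = 0.062696.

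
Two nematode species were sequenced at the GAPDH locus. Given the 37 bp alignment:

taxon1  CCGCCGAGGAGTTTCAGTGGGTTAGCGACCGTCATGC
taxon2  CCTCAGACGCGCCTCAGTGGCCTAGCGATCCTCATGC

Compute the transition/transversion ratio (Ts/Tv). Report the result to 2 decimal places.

0.67

Transitions are A↔G and C↔T; transversions are all other mismatches.
Transitions: 4. Transversions: 6.
R = 4/6 = 0.666666… ≈ 0.67 (to 2 d.p.).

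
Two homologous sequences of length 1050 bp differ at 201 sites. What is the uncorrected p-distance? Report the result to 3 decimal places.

0.191

p = 201/1050 = 0.191428… ≈ 0.191 (to 3 d.p.).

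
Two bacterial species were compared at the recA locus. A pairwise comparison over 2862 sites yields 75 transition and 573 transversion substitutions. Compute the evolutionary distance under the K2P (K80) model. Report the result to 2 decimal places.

P = 75/2862 ≈ 0.026205 and Q = 573/2862 ≈ 0.20021.
Under the Kimura two-parameter model, d = −½ ln(1 − 2P − Q) − ¼ ln(1 − 2Q).
1 − 2P − Q = 0.74738, giving −½ ln(0.74738) = 0.145591.
1 − 2Q = 0.59958, giving −¼ ln(0.59958) = 0.127881.
d = 0.145591 + 0.127881 = 0.273472.

0.27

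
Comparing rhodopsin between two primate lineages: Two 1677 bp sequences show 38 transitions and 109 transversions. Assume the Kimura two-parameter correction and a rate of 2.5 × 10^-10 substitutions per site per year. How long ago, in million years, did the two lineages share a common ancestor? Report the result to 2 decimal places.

P = 38/1677 ≈ 0.02266 and Q = 109/1677 ≈ 0.064997.
Under the Kimura two-parameter model, d = −½ ln(1 − 2P − Q) − ¼ ln(1 − 2Q).
1 − 2P − Q = 0.889683, giving −½ ln(0.889683) = 0.058445.
1 − 2Q = 0.870006, giving −¼ ln(0.870006) = 0.034814.
d = 0.058445 + 0.034814 = 0.093259.
Under a molecular clock d = 2μt, so t = d/(2μ) = 0.093259 / (2 × 2.5 × 10^-10) = 186.52 million years.

186.52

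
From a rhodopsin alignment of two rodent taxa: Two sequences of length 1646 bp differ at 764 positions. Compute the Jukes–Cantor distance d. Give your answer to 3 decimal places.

p = 764/1646 ≈ 0.464156.
d = −(3/4) ln(1 − 4p/3) = −0.75 ln(1 − 0.618875) = −0.75 ln(0.381125)
  = −0.75 × (-0.964628) = 0.723471 substitutions/site.

0.723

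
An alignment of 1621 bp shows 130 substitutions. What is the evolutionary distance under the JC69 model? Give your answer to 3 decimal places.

0.085

p = 130/1621 ≈ 0.080197.
d = −(3/4) ln(1 − 4p/3) = −0.75 ln(1 − 0.106929) = −0.75 ln(0.893071)
  = −0.75 × (-0.113089) = 0.084817 substitutions/site.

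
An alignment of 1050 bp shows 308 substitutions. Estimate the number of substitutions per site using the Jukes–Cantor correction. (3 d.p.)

0.372

p = 308/1050 ≈ 0.293333.
d = −(3/4) ln(1 − 4p/3) = −0.75 ln(1 − 0.391111) = −0.75 ln(0.608889)
  = −0.75 × (-0.496119) = 0.372089 substitutions/site.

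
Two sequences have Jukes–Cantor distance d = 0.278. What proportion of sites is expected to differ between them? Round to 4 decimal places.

0.2323

p = (3/4)(1 − e^(−4d/3)) = 0.75 × (1 − e^(-0.370667)) = 0.75 × (1 − 0.690274) = 0.232295.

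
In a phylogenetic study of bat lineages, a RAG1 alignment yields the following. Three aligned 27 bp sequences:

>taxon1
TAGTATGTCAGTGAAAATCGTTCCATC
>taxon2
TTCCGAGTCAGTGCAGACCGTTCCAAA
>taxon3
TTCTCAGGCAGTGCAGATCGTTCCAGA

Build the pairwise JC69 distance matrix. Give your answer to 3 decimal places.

taxon1–taxon2: 10/27 sites differ → p ≈ 0.37037, d = −0.75 ln(1 − 0.493827) = 0.510658 ≈ 0.511.
taxon1–taxon3: 9/27 sites differ → p ≈ 0.333333, d = −0.75 ln(1 − 0.444444) = 0.440839 ≈ 0.441.
taxon2–taxon3: 5/27 sites differ → p ≈ 0.185185, d = −0.75 ln(1 − 0.246913) = 0.212681 ≈ 0.213.

d(taxon1,taxon2) = 0.511, d(taxon1,taxon3) = 0.441, d(taxon2,taxon3) = 0.213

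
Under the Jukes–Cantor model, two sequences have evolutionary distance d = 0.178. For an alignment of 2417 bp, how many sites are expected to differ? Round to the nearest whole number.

Invert JC69: p = (3/4)(1 − e^(−4d/3)) = 0.75 × (1 − e^(-0.237333)) = 0.75 × (1 − 0.788729) = 0.158453.
Expected differing sites = pL ≈ 0.158453 × 2417 = 382.980901 ≈ 383.

383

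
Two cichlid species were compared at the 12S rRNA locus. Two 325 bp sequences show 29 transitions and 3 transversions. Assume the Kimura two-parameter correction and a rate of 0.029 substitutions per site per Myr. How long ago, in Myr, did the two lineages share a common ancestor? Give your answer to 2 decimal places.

P = 29/325 ≈ 0.089231 and Q = 3/325 ≈ 0.009231.
Under the Kimura two-parameter model, d = −½ ln(1 − 2P − Q) − ¼ ln(1 − 2Q).
1 − 2P − Q = 0.812307, giving −½ ln(0.812307) = 0.103938.
1 − 2Q = 0.981538, giving −¼ ln(0.981538) = 0.004659.
d = 0.103938 + 0.004659 = 0.108597.
Under a molecular clock d = 2μt, so t = d/(2μ) = 0.108597 / (2 × 0.029) = 1.87 Myr.

1.87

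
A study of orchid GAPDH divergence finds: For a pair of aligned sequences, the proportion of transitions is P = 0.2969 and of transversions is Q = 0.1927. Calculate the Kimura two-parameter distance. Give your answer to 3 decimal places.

Under the Kimura two-parameter model, d = −½ ln(1 − 2P − Q) − ¼ ln(1 − 2Q).
1 − 2P − Q = 0.2135, giving −½ ln(0.2135) = 0.772059.
1 − 2Q = 0.6146, giving −¼ ln(0.6146) = 0.121696.
d = 0.772059 + 0.121696 = 0.893755.

0.894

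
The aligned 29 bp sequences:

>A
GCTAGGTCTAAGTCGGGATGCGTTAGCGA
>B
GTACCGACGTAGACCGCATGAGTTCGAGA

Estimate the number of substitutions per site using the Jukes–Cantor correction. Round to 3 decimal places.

The sequences differ at 13 of 29 sites, so p = 13/29 ≈ 0.448276.
d = −(3/4) ln(1 − 4p/3) = −0.75 ln(1 − 0.597701) = −0.75 ln(0.402299)
  = −0.75 × (-0.910560) = 0.682920 substitutions/site.

0.683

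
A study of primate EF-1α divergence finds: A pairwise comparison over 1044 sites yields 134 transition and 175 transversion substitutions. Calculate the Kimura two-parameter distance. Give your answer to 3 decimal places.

P = 134/1044 ≈ 0.128352 and Q = 175/1044 ≈ 0.167625.
Under the Kimura two-parameter model, d = −½ ln(1 − 2P − Q) − ¼ ln(1 − 2Q).
1 − 2P − Q = 0.575671, giving −½ ln(0.575671) = 0.276109.
1 − 2Q = 0.66475, giving −¼ ln(0.66475) = 0.102086.
d = 0.276109 + 0.102086 = 0.378195.

0.378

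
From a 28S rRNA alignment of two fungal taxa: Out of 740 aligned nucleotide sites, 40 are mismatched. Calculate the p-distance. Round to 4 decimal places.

p = 40/740 = 0.054054… ≈ 0.0541 (to 4 d.p.).

0.0541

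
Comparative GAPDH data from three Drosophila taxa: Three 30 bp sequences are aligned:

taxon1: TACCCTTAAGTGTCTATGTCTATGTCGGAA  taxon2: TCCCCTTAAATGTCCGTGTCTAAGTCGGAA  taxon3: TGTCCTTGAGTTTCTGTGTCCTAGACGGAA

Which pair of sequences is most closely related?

taxon1 and taxon2

taxon1–taxon2: 5/30 differ, p = 0.167, d = 0.188.
taxon1–taxon3: 9/30 differ, p = 0.300, d = 0.383.
taxon2–taxon3: 9/30 differ, p = 0.300, d = 0.383.
The smallest distance is between taxon1 and taxon2.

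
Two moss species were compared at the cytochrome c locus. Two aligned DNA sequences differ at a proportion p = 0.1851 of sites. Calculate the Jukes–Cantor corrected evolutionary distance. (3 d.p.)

0.213

d = −(3/4) ln(1 − 4p/3) = −0.75 ln(1 − 0.2468) = −0.75 ln(0.7532)
  = −0.75 × (-0.283424) = 0.212568 substitutions/site.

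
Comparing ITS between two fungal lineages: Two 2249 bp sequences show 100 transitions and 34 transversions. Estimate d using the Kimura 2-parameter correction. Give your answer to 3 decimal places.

P = 100/2249 ≈ 0.044464 and Q = 34/2249 ≈ 0.015118.
Under the Kimura two-parameter model, d = −½ ln(1 − 2P − Q) − ¼ ln(1 − 2Q).
1 − 2P − Q = 0.895954, giving −½ ln(0.895954) = 0.054933.
1 − 2Q = 0.969764, giving −¼ ln(0.969764) = 0.007676.
d = 0.054933 + 0.007676 = 0.062609.

0.063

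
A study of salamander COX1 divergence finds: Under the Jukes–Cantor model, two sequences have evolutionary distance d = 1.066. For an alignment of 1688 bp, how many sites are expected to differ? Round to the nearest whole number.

Invert JC69: p = (3/4)(1 − e^(−4d/3)) = 0.75 × (1 − e^(-1.421333)) = 0.75 × (1 − 0.241392) = 0.568956.
Expected differing sites = pL ≈ 0.568956 × 1688 = 960.397728 ≈ 960.

960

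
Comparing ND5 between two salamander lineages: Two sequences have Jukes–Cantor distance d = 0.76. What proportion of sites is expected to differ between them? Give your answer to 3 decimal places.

p = (3/4)(1 − e^(−4d/3)) = 0.75 × (1 − e^(-1.013333)) = 0.75 × (1 − 0.363007) = 0.477745.

0.478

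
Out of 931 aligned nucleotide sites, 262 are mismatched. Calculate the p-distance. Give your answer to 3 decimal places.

p = 262/931 = 0.281417… ≈ 0.281 (to 3 d.p.).

0.281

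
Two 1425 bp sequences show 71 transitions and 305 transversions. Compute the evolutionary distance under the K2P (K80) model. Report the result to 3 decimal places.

0.328

P = 71/1425 ≈ 0.049825 and Q = 305/1425 ≈ 0.214035.
Under the Kimura two-parameter model, d = −½ ln(1 − 2P − Q) − ¼ ln(1 − 2Q).
1 − 2P − Q = 0.686315, giving −½ ln(0.686315) = 0.188209.
1 − 2Q = 0.57193, giving −¼ ln(0.57193) = 0.139685.
d = 0.188209 + 0.139685 = 0.327894.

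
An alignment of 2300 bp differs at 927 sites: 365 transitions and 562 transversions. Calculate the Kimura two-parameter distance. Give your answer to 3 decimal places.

P = 365/2300 ≈ 0.158696 and Q = 562/2300 ≈ 0.244348.
Under the Kimura two-parameter model, d = −½ ln(1 − 2P − Q) − ¼ ln(1 − 2Q).
1 − 2P − Q = 0.43826, giving −½ ln(0.43826) = 0.412471.
1 − 2Q = 0.511304, giving −¼ ln(0.511304) = 0.167698.
d = 0.412471 + 0.167698 = 0.580169.

0.580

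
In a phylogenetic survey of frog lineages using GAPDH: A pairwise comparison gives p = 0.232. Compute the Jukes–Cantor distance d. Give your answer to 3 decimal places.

d = −(3/4) ln(1 − 4p/3) = −0.75 ln(1 − 0.309333) = −0.75 ln(0.690667)
  = −0.75 × (-0.370097) = 0.277573 substitutions/site.

0.278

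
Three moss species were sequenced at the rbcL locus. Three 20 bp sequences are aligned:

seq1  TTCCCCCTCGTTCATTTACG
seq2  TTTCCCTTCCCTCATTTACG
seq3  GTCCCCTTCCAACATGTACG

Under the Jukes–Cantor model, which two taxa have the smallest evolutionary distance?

seq1–seq2: 4/20 differ, p = 0.200, d = 0.233.
seq1–seq3: 6/20 differ, p = 0.300, d = 0.383.
seq2–seq3: 5/20 differ, p = 0.250, d = 0.304.
The smallest distance is between seq1 and seq2.

seq1 and seq2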